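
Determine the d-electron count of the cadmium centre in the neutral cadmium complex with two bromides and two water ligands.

d¹⁰

Each bromide is −1; water is neutral; balancing the 0 overall charge requires Cd(II).
Group 12 minus oxidation state 2 gives a d¹⁰ configuration.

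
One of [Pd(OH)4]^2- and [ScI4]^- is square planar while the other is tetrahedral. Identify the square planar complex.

For [Pd(OH)4]^2-: Each hydroxide is −1; balancing the −2 overall charge requires Pd(II). Group 10 minus oxidation state 2 gives a d⁸ configuration. A 4d d⁸ ion has a large crystal-field splitting; square planar leaves the high-energy d_{x²−y²} orbital empty and maximises CFSE. → square planar.
For [ScI4]^-: Each iodide is −1; balancing the −1 overall charge requires Sc(III). Scandium is a group-3 element; Sc(III) is therefore d⁰. A d⁰ ion has no crystal-field stabilisation preference between square planar and tetrahedral, so four ligands adopt the sterically favoured tetrahedral geometry. → tetrahedral.

[Pd(OH)4]^2-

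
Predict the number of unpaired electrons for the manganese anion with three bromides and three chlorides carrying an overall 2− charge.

3 unpaired electrons

Ligand charges: each bromide is −1; each chloride is −1. With an overall charge of −2 the manganese centre must be in the +4 oxidation state.
Group 7 minus oxidation state 4 gives a d³ configuration.
In an octahedral field the d³ configuration is t₂g³e_g⁰ (only one arrangement possible), giving 3 unpaired electrons.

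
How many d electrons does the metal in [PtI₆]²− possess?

d⁶

Ligand charges: each iodide is −1. With an overall charge of −2 the platinum centre must be in the +4 oxidation state.
Platinum is a group-10 element; Pt(IV) is therefore d⁶.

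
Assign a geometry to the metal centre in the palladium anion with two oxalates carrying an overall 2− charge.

Ligand charges: each oxalate is −2. With an overall charge of −2 the palladium centre must be in the +2 oxidation state.
Group 10 minus oxidation state 2 gives a d⁸ configuration.
Counting donor atoms: 2×oxalate (bidentate) → 4 donors. Coordination number = 4.
A 4d d⁸ ion has a large crystal-field splitting; square planar leaves the high-energy d_{x²−y²} orbital empty and maximises CFSE.

square planar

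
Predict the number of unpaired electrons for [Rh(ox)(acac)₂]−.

Each oxalate is −2; each acetylacetonate is −1; balancing the −1 overall charge requires Rh(III).
Group 9 minus oxidation state 3 gives a d⁶ configuration.
Counting donor atoms: 1×oxalate (bidentate) → 2 donors; 2×acetylacetonate (bidentate) → 4 donors. Coordination number = 6.
The spin state decides the count: a 4d ion has a large Δₒ and is invariably low-spin.
An octahedral low-spin d⁶ ion is t₂g⁶e_g⁰, giving 0 unpaired electrons.

0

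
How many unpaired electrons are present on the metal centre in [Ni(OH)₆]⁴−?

Summing ligand charges against the −4 overall charge gives an oxidation state of +2 for nickel.
Ni sits in group 10, so the d-electron count is 10 − 2 = 8.
In an octahedral field the d⁸ configuration is t₂g⁶e_g² (only one arrangement possible), giving 2 unpaired electrons.

2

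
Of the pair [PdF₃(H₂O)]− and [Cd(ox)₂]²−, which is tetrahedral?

For [PdF₃(H₂O)]−: Each fluoride is −1; water is neutral; balancing the −1 overall charge requires Pd(II). Pd sits in group 10, so the d-electron count is 10 − 2 = 8. A 4d d⁸ ion has a large crystal-field splitting; square planar leaves the high-energy d_{x²−y²} orbital empty and maximises CFSE. → square planar.
For [Cd(ox)₂]²−: Summing ligand charges against the −2 overall charge gives an oxidation state of +2 for cadmium. Cd sits in group 12, so the d-electron count is 12 − 2 = 10. A d¹⁰ ion has no crystal-field stabilisation preference between square planar and tetrahedral, so four ligands adopt the sterically favoured tetrahedral geometry. → tetrahedral.

[Cd(ox)₂]²−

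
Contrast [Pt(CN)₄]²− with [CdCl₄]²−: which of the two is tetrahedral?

[CdCl₄]²−

For [Pt(CN)₄]²−: Summing ligand charges against the −2 overall charge gives an oxidation state of +2 for platinum. Platinum is a group-10 element; Pt(II) is therefore d⁸. A 5d d⁸ ion has a large crystal-field splitting; square planar leaves the high-energy d_{x²−y²} orbital empty and maximises CFSE. → square planar.
For [CdCl₄]²−: Ligand charges: each chloride is −1. With an overall charge of −2 the cadmium centre must be in the +2 oxidation state. Cd sits in group 12, so the d-electron count is 12 − 2 = 10. A d¹⁰ ion has no crystal-field stabilisation preference between square planar and tetrahedral, so four ligands adopt the sterically favoured tetrahedral geometry. → tetrahedral.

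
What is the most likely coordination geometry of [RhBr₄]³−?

square planar

Ligand charges: each bromide is −1. With an overall charge of −3 the rhodium centre must be in the +1 oxidation state.
Rh sits in group 9, so the d-electron count is 9 − 1 = 8.
Coordination number: 4.
A 4d d⁸ ion has a large crystal-field splitting; square planar leaves the high-energy d_{x²−y²} orbital empty and maximises CFSE.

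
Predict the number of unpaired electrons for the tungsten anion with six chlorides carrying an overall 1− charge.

Each chloride is −1; balancing the −1 overall charge requires W(V).
W sits in group 6, so the d-electron count is 6 − 5 = 1.
In an octahedral field the d¹ configuration is t₂g¹e_g⁰ (only one arrangement possible), giving 1 unpaired electron.

1 unpaired electron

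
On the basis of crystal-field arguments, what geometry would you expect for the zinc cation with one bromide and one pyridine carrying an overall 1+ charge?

linear

Each bromide is −1; pyridine is neutral; balancing the +1 overall charge requires Zn(II).
Zn sits in group 12, so the d-electron count is 12 − 2 = 10.
Coordination number: 2.
A d¹⁰ ion with only two ligands adopts a linear arrangement (sp hybridisation; no CFSE preference).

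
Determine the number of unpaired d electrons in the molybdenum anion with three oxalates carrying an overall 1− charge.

Ligand charges: each oxalate is −2. With an overall charge of −1 the molybdenum centre must be in the +5 oxidation state.
Group 6 minus oxidation state 5 gives a d¹ configuration.
Counting donor atoms: 3×oxalate (bidentate) → 6 donors. Coordination number = 6.
In an octahedral field the d¹ configuration is t₂g¹e_g⁰ (only one arrangement possible), giving 1 unpaired electron.

1 unpaired electron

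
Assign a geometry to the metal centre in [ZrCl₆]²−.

octahedral

Summing ligand charges against the −2 overall charge gives an oxidation state of +4 for zirconium.
Zirconium is a group-4 element; Zr(IV) is therefore d⁰.
With 6 monodentate ligands the coordination number is 6.
Six donors around a single metal centre give an octahedral coordination sphere.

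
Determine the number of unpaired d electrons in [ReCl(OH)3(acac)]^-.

3 unpaired electrons

Ligand charges: each chloride is −1; each hydroxide is −1; each acetylacetonate is −1. With an overall charge of −1 the rhenium centre must be in the +4 oxidation state.
Re sits in group 7, so the d-electron count is 7 − 4 = 3.
Counting donor atoms: 1×chloride (monodentate) → 1 donor; 3×hydroxide (monodentate) → 3 donors; 1×acetylacetonate (bidentate) → 2 donors. Coordination number = 6.
In an octahedral field the d³ configuration is t₂g³e_g⁰ (only one arrangement possible), giving 3 unpaired electrons.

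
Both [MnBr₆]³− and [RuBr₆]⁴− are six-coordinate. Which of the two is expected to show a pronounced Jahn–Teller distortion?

[MnBr₆]³−: Each bromide is −1; balancing the −3 overall charge requires Mn(III). Mn sits in group 7, so the d-electron count is 7 − 3 = 4. Bromide is a weak-field ligand for a first-row metal, so the complex is high-spin. The t₂g³e_g¹ (high-spin) configuration has an unevenly filled e_g set; the Jahn–Teller theorem predicts a tetragonal distortion (typically axial elongation) to lift the degeneracy.
[RuBr₆]⁴−: Ligand charges: each bromide is −1. With an overall charge of −4 the ruthenium centre must be in the +2 oxidation state. Ru sits in group 8, so the d-electron count is 8 − 2 = 6. A 4d ion has a large Δₒ and is invariably low-spin. The d⁶ configuration leaves the e_g set evenly filled (or empty) — no strong Jahn–Teller driving force.

[MnBr₆]³−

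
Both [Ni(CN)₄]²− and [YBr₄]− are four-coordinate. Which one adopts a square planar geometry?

For [Ni(CN)₄]²−: Each cyanide is −1; balancing the −2 overall charge requires Ni(II). Ni sits in group 10, so the d-electron count is 10 − 2 = 8. Cyanide is a strong-field ligand (high in the spectrochemical series). A 3d d⁸ ion with strong-field ligands gains enough CFSE to favour square planar over tetrahedral. → square planar.
For [YBr₄]−: Ligand charges: each bromide is −1. With an overall charge of −1 the yttrium centre must be in the +3 oxidation state. Yttrium is a group-3 element; Y(III) is therefore d⁰. A d⁰ ion has no crystal-field stabilisation preference between square planar and tetrahedral, so four ligands adopt the sterically favoured tetrahedral geometry. → tetrahedral.

[Ni(CN)₄]²−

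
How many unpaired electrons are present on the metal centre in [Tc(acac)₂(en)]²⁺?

3

Ligand charges: each acetylacetonate is −1; ethylenediamine is neutral. With an overall charge of +2 the technetium centre must be in the +4 oxidation state.
Tc sits in group 7, so the d-electron count is 7 − 4 = 3.
Counting donor atoms: 2×acetylacetonate (bidentate) → 4 donors; 1×ethylenediamine (bidentate) → 2 donors. Coordination number = 6.
In an octahedral field the d³ configuration is t₂g³e_g⁰ (only one arrangement possible), giving 3 unpaired electrons.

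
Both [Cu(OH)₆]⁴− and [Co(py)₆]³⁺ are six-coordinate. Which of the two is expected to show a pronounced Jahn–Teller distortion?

[Cu(OH)₆]⁴−

[Cu(OH)₆]⁴−: Ligand charges: each hydroxide is −1. With an overall charge of −4 the copper centre must be in the +2 oxidation state. Cu sits in group 11, so the d-electron count is 11 − 2 = 9. The t₂g⁶e_g³ configuration has an unevenly filled e_g set; the Jahn–Teller theorem predicts a tetragonal distortion (typically axial elongation) to lift the degeneracy.
[Co(py)₆]³⁺: Ligand charges: pyridine is neutral. With an overall charge of +3 the cobalt centre must be in the +3 oxidation state. Co sits in group 9, so the d-electron count is 9 − 3 = 6. Co(III) has an exceptionally large octahedral splitting and is low-spin with essentially every ligand except fluoride. The d⁶ configuration leaves the e_g set evenly filled (or empty) — no strong Jahn–Teller driving force.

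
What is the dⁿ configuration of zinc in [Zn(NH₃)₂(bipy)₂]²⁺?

Ligand charges: ammonia is neutral; 2,2′-bipyridine is neutral. With an overall charge of +2 the zinc centre must be in the +2 oxidation state.
Zn sits in group 12, so the d-electron count is 12 − 2 = 10.

d10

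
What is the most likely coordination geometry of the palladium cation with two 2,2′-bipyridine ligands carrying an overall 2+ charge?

square planar

2,2′-bipyridine is neutral; balancing the +2 overall charge requires Pd(II).
Pd sits in group 10, so the d-electron count is 10 − 2 = 8.
Counting donor atoms: 2×2,2′-bipyridine (bidentate) → 4 donors. Coordination number = 4.
A 4d d⁸ ion has a large crystal-field splitting; square planar leaves the high-energy d_{x²−y²} orbital empty and maximises CFSE.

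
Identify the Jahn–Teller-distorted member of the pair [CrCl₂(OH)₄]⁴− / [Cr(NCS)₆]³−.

[CrCl₂(OH)₄]⁴−: Ligand charges: each chloride is −1; each hydroxide is −1. With an overall charge of −4 the chromium centre must be in the +2 oxidation state. Group 6 minus oxidation state 2 gives a d⁴ configuration. Chloride and hydroxide are weak-field ligands for a first-row metal, so the complex is high-spin. The t₂g³e_g¹ (high-spin) configuration has an unevenly filled e_g set; the Jahn–Teller theorem predicts a tetragonal distortion (typically axial elongation) to lift the degeneracy.
[Cr(NCS)₆]³−: Ligand charges: each isothiocyanate is −1. With an overall charge of −3 the chromium centre must be in the +3 oxidation state. Group 6 minus oxidation state 3 gives a d³ configuration. The d³ configuration leaves the e_g set evenly filled (or empty) — no strong Jahn–Teller driving force.

[CrCl₂(OH)₄]⁴−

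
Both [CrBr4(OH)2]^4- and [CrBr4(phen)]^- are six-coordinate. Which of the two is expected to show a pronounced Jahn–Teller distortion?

[CrBr4(OH)2]^4-

[CrBr4(OH)2]^4-: Ligand charges: each bromide is −1; each hydroxide is −1. With an overall charge of −4 the chromium centre must be in the +2 oxidation state. Chromium is a group-6 element; Cr(II) is therefore d⁴. Bromide and hydroxide are weak-field ligands for a first-row metal, so the complex is high-spin. The t₂g³e_g¹ (high-spin) configuration has an unevenly filled e_g set; the Jahn–Teller theorem predicts a tetragonal distortion (typically axial elongation) to lift the degeneracy.
[CrBr4(phen)]^-: Ligand charges: each bromide is −1; 1,10-phenanthroline is neutral. With an overall charge of −1 the chromium centre must be in the +3 oxidation state. Cr sits in group 6, so the d-electron count is 6 − 3 = 3. The d³ configuration leaves the e_g set evenly filled (or empty) — no strong Jahn–Teller driving force.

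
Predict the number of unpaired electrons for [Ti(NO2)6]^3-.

1

Summing ligand charges against the −3 overall charge gives an oxidation state of +3 for titanium.
Group 4 minus oxidation state 3 gives a d¹ configuration.
In an octahedral field the d¹ configuration is t₂g¹e_g⁰ (only one arrangement possible), giving 1 unpaired electron.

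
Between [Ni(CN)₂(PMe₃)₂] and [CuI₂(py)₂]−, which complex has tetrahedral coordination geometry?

For [Ni(CN)₂(PMe₃)₂]: Ligand charges: each cyanide is −1; trimethylphosphine is neutral. With an overall charge of 0 the nickel centre must be in the +2 oxidation state. Ni sits in group 10, so the d-electron count is 10 − 2 = 8. Cyanide and trimethylphosphine are strong-field ligands (high in the spectrochemical series). A 3d d⁸ ion with strong-field ligands gains enough CFSE to favour square planar over tetrahedral. → square planar.
For [CuI₂(py)₂]−: Ligand charges: each iodide is −1; pyridine is neutral. With an overall charge of −1 the copper centre must be in the +1 oxidation state. Group 11 minus oxidation state 1 gives a d¹⁰ configuration. A d¹⁰ ion has no crystal-field stabilisation preference between square planar and tetrahedral, so four ligands adopt the sterically favoured tetrahedral geometry. → tetrahedral.

[CuI₂(py)₂]−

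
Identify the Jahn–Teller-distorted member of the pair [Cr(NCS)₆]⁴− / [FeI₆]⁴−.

[Cr(NCS)₆]⁴−: Each isothiocyanate is −1; balancing the −4 overall charge requires Cr(II). Chromium is a group-6 element; Cr(II) is therefore d⁴. Isothiocyanate is a weak-field ligand for a first-row metal, so the complex is high-spin. The t₂g³e_g¹ (high-spin) configuration has an unevenly filled e_g set; the Jahn–Teller theorem predicts a tetragonal distortion (typically axial elongation) to lift the degeneracy.
[FeI₆]⁴−: Each iodide is −1; balancing the −4 overall charge requires Fe(II). Fe sits in group 8, so the d-electron count is 8 − 2 = 6. Iodide is a weak-field ligand for a first-row metal, so the complex is high-spin. The d⁶ configuration leaves the e_g set evenly filled (or empty) — no strong Jahn–Teller driving force.

[Cr(NCS)₆]⁴−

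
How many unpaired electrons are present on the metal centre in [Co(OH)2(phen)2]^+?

Summing ligand charges against the +1 overall charge gives an oxidation state of +3 for cobalt.
Group 9 minus oxidation state 3 gives a d⁶ configuration.
Counting donor atoms: 2×hydroxide (monodentate) → 2 donors; 2×1,10-phenanthroline (bidentate) → 4 donors. Coordination number = 6.
The spin state decides the count: Co(III) has an exceptionally large octahedral splitting and is low-spin with essentially every ligand except fluoride.
An octahedral low-spin d⁶ ion is t₂g⁶e_g⁰, giving 0 unpaired electrons.

0 unpaired electrons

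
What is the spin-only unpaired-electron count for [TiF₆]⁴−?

2

Ligand charges: each fluoride is −1. With an overall charge of −4 the titanium centre must be in the +2 oxidation state.
Titanium is a group-4 element; Ti(II) is therefore d².
In an octahedral field the d² configuration is t₂g²e_g⁰ (only one arrangement possible), giving 2 unpaired electrons.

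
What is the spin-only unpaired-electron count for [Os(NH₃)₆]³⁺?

1 unpaired electron

Summing ligand charges against the +3 overall charge gives an oxidation state of +3 for osmium.
Osmium is a group-8 element; Os(III) is therefore d⁵.
The spin state decides the count: a 5d ion has a large Δₒ and is invariably low-spin.
An octahedral low-spin d⁵ ion is t₂g⁵e_g⁰, giving 1 unpaired electron.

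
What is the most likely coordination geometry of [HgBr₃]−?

Each bromide is −1; balancing the −1 overall charge requires Hg(II).
Hg sits in group 12, so the d-electron count is 12 − 2 = 10.
Coordination number: 3.
Three ligands around a d¹⁰ centre minimise repulsion in a trigonal-planar arrangement.

trigonal planar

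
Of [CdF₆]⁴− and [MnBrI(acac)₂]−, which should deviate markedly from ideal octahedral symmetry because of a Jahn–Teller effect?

[MnBrI(acac)₂]−

[CdF₆]⁴−: Each fluoride is −1; balancing the −4 overall charge requires Cd(II). Cadmium is a group-12 element; Cd(II) is therefore d¹⁰. The d¹⁰ configuration leaves the e_g set evenly filled (or empty) — no strong Jahn–Teller driving force.
[MnBrI(acac)₂]−: Summing ligand charges against the −1 overall charge gives an oxidation state of +3 for manganese. Manganese is a group-7 element; Mn(III) is therefore d⁴. Acetylacetonate, bromide, and iodide are weak-field ligands for a first-row metal, so the complex is high-spin. The t₂g³e_g¹ (high-spin) configuration has an unevenly filled e_g set; the Jahn–Teller theorem predicts a tetragonal distortion (typically axial elongation) to lift the degeneracy.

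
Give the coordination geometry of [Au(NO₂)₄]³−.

Ligand charges: each nitro (N-bound nitrite) is −1. With an overall charge of −3 the gold centre must be in the +1 oxidation state.
Gold is a group-11 element; Au(I) is therefore d¹⁰.
Coordination number: 4.
A d¹⁰ ion has no crystal-field stabilisation preference between square planar and tetrahedral, so four ligands adopt the sterically favoured tetrahedral geometry.

tetrahedral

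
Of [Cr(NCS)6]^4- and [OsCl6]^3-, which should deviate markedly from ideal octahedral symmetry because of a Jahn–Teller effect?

[Cr(NCS)6]^4-

[Cr(NCS)6]^4-: Ligand charges: each isothiocyanate is −1. With an overall charge of −4 the chromium centre must be in the +2 oxidation state. Chromium is a group-6 element; Cr(II) is therefore d⁴. Isothiocyanate is a weak-field ligand for a first-row metal, so the complex is high-spin. The t₂g³e_g¹ (high-spin) configuration has an unevenly filled e_g set; the Jahn–Teller theorem predicts a tetragonal distortion (typically axial elongation) to lift the degeneracy.
[OsCl6]^3-: Ligand charges: each chloride is −1. With an overall charge of −3 the osmium centre must be in the +3 oxidation state. Osmium is a group-8 element; Os(III) is therefore d⁵. A 5d ion has a large Δₒ and is invariably low-spin. The d⁵ configuration leaves the e_g set evenly filled (or empty) — no strong Jahn–Teller driving force.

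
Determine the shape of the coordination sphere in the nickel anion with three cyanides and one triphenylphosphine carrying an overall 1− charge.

Ligand charges: each cyanide is −1; triphenylphosphine is neutral. With an overall charge of −1 the nickel centre must be in the +2 oxidation state.
Ni sits in group 10, so the d-electron count is 10 − 2 = 8.
Coordination number: 4.
Cyanide and triphenylphosphine are strong-field ligands (high in the spectrochemical series).
A 3d d⁸ ion with strong-field ligands gains enough CFSE to favour square planar over tetrahedral.

square planar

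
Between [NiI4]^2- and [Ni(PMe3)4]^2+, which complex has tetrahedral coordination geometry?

[NiI4]^2-

For [NiI4]^2-: Each iodide is −1; balancing the −2 overall charge requires Ni(II). Nickel is a group-10 element; Ni(II) is therefore d⁸. Iodide is a weak-field ligand. With weak-field ligands the CFSE gain from square planar is small, so a 3d d⁸ ion takes the sterically preferred tetrahedral geometry. → tetrahedral.
For [Ni(PMe3)4]^2+: Ligand charges: trimethylphosphine is neutral. With an overall charge of +2 the nickel centre must be in the +2 oxidation state. Group 10 minus oxidation state 2 gives a d⁸ configuration. Trimethylphosphine is a strong-field ligand (high in the spectrochemical series). A 3d d⁸ ion with strong-field ligands gains enough CFSE to favour square planar over tetrahedral. → square planar.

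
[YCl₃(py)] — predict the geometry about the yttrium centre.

tetrahedral

Ligand charges: each chloride is −1; pyridine is neutral. With an overall charge of 0 the yttrium centre must be in the +3 oxidation state.
Group 3 minus oxidation state 3 gives a d⁰ configuration.
With 4 monodentate ligands the coordination number is 4.
A d⁰ ion has no crystal-field stabilisation preference between square planar and tetrahedral, so four ligands adopt the sterically favoured tetrahedral geometry.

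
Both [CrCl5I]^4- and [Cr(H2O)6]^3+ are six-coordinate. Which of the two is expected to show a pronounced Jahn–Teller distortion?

[CrCl5I]^4-

[CrCl5I]^4-: Each chloride is −1; each iodide is −1; balancing the −4 overall charge requires Cr(II). Group 6 minus oxidation state 2 gives a d⁴ configuration. Chloride and iodide are weak-field ligands for a first-row metal, so the complex is high-spin. The t₂g³e_g¹ (high-spin) configuration has an unevenly filled e_g set; the Jahn–Teller theorem predicts a tetragonal distortion (typically axial elongation) to lift the degeneracy.
[Cr(H2O)6]^3+: Water is neutral; balancing the +3 overall charge requires Cr(III). Chromium is a group-6 element; Cr(III) is therefore d³. The d³ configuration leaves the e_g set evenly filled (or empty) — no strong Jahn–Teller driving force.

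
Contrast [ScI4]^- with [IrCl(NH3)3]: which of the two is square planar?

[IrCl(NH3)3]

For [ScI4]^-: Each iodide is −1; balancing the −1 overall charge requires Sc(III). Group 3 minus oxidation state 3 gives a d⁰ configuration. A d⁰ ion has no crystal-field stabilisation preference between square planar and tetrahedral, so four ligands adopt the sterically favoured tetrahedral geometry. → tetrahedral.
For [IrCl(NH3)3]: Ligand charges: each chloride is −1; ammonia is neutral. With an overall charge of 0 the iridium centre must be in the +1 oxidation state. Group 9 minus oxidation state 1 gives a d⁸ configuration. A 5d d⁸ ion has a large crystal-field splitting; square planar leaves the high-energy d_{x²−y²} orbital empty and maximises CFSE. → square planar.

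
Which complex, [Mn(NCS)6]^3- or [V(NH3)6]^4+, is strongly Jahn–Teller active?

[Mn(NCS)6]^3-

[Mn(NCS)6]^3-: Ligand charges: each isothiocyanate is −1. With an overall charge of −3 the manganese centre must be in the +3 oxidation state. Manganese is a group-7 element; Mn(III) is therefore d⁴. Isothiocyanate is a weak-field ligand for a first-row metal, so the complex is high-spin. The t₂g³e_g¹ (high-spin) configuration has an unevenly filled e_g set; the Jahn–Teller theorem predicts a tetragonal distortion (typically axial elongation) to lift the degeneracy.
[V(NH3)6]^4+: Ammonia is neutral; balancing the +4 overall charge requires V(IV). V sits in group 5, so the d-electron count is 5 − 4 = 1. The d¹ configuration leaves the e_g set evenly filled (or empty) — no strong Jahn–Teller driving force.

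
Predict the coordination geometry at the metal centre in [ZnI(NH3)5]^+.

octahedral

Ligand charges: each iodide is −1; ammonia is neutral. With an overall charge of +1 the zinc centre must be in the +2 oxidation state.
Zinc is a group-12 element; Zn(II) is therefore d¹⁰.
Coordination number: 6.
Six donors around a single metal centre give an octahedral coordination sphere.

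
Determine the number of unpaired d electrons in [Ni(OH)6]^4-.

Summing ligand charges against the −4 overall charge gives an oxidation state of +2 for nickel.
Group 10 minus oxidation state 2 gives a d⁸ configuration.
In an octahedral field the d⁸ configuration is t₂g⁶e_g² (only one arrangement possible), giving 2 unpaired electrons.

2 unpaired electrons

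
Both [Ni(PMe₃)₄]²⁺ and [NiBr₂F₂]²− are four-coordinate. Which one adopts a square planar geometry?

For [Ni(PMe₃)₄]²⁺: Summing ligand charges against the +2 overall charge gives an oxidation state of +2 for nickel. Group 10 minus oxidation state 2 gives a d⁸ configuration. Trimethylphosphine is a strong-field ligand (high in the spectrochemical series). A 3d d⁸ ion with strong-field ligands gains enough CFSE to favour square planar over tetrahedral. → square planar.
For [NiBr₂F₂]²−: Ligand charges: each bromide is −1; each fluoride is −1. With an overall charge of −2 the nickel centre must be in the +2 oxidation state. Group 10 minus oxidation state 2 gives a d⁸ configuration. Bromide and fluoride are weak-field ligands. With weak-field ligands the CFSE gain from square planar is small, so a 3d d⁸ ion takes the sterically preferred tetrahedral geometry. → tetrahedral.

[Ni(PMe₃)₄]²⁺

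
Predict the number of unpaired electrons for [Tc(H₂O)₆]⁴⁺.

3 unpaired electrons

Ligand charges: water is neutral. With an overall charge of +4 the technetium centre must be in the +4 oxidation state.
Tc sits in group 7, so the d-electron count is 7 − 4 = 3.
In an octahedral field the d³ configuration is t₂g³e_g⁰ (only one arrangement possible), giving 3 unpaired electrons.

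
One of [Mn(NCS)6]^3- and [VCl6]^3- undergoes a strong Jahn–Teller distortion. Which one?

[Mn(NCS)6]^3-

[Mn(NCS)6]^3-: Summing ligand charges against the −3 overall charge gives an oxidation state of +3 for manganese. Manganese is a group-7 element; Mn(III) is therefore d⁴. Isothiocyanate is a weak-field ligand for a first-row metal, so the complex is high-spin. The t₂g³e_g¹ (high-spin) configuration has an unevenly filled e_g set; the Jahn–Teller theorem predicts a tetragonal distortion (typically axial elongation) to lift the degeneracy.
[VCl6]^3-: Ligand charges: each chloride is −1. With an overall charge of −3 the vanadium centre must be in the +3 oxidation state. Group 5 minus oxidation state 3 gives a d² configuration. The d² configuration leaves the e_g set evenly filled (or empty) — no strong Jahn–Teller driving force.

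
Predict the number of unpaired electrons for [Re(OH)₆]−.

Ligand charges: each hydroxide is −1. With an overall charge of −1 the rhenium centre must be in the +5 oxidation state.
Re sits in group 7, so the d-electron count is 7 − 5 = 2.
In an octahedral field the d² configuration is t₂g²e_g⁰ (only one arrangement possible), giving 2 unpaired electrons.

2 unpaired electrons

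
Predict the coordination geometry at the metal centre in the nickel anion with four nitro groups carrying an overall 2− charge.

Summing ligand charges against the −2 overall charge gives an oxidation state of +2 for nickel.
Nickel is a group-10 element; Ni(II) is therefore d⁸.
With 4 monodentate ligands the coordination number is 4.
Nitro (N-bound nitrite) is a strong-field ligand (high in the spectrochemical series).
A 3d d⁸ ion with strong-field ligands gains enough CFSE to favour square planar over tetrahedral.

square planar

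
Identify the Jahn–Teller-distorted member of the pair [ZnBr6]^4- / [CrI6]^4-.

[CrI6]^4-

[ZnBr6]^4-: Each bromide is −1; balancing the −4 overall charge requires Zn(II). Group 12 minus oxidation state 2 gives a d¹⁰ configuration. The d¹⁰ configuration leaves the e_g set evenly filled (or empty) — no strong Jahn–Teller driving force.
[CrI6]^4-: Each iodide is −1; balancing the −4 overall charge requires Cr(II). Group 6 minus oxidation state 2 gives a d⁴ configuration. Iodide is a weak-field ligand for a first-row metal, so the complex is high-spin. The t₂g³e_g¹ (high-spin) configuration has an unevenly filled e_g set; the Jahn–Teller theorem predicts a tetragonal distortion (typically axial elongation) to lift the degeneracy.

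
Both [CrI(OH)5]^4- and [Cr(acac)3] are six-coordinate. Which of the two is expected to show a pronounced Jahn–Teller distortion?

[CrI(OH)5]^4-: Ligand charges: each iodide is −1; each hydroxide is −1. With an overall charge of −4 the chromium centre must be in the +2 oxidation state. Group 6 minus oxidation state 2 gives a d⁴ configuration. Hydroxide and iodide are weak-field ligands for a first-row metal, so the complex is high-spin. The t₂g³e_g¹ (high-spin) configuration has an unevenly filled e_g set; the Jahn–Teller theorem predicts a tetragonal distortion (typically axial elongation) to lift the degeneracy.
[Cr(acac)3]: Summing ligand charges against the 0 overall charge gives an oxidation state of +3 for chromium. Group 6 minus oxidation state 3 gives a d³ configuration. The d³ configuration leaves the e_g set evenly filled (or empty) — no strong Jahn–Teller driving force.

[CrI(OH)5]^4-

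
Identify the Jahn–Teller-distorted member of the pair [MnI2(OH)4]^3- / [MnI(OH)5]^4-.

[MnI2(OH)4]^3-: Each iodide is −1; each hydroxide is −1; balancing the −3 overall charge requires Mn(III). Manganese is a group-7 element; Mn(III) is therefore d⁴. Hydroxide and iodide are weak-field ligands for a first-row metal, so the complex is high-spin. The t₂g³e_g¹ (high-spin) configuration has an unevenly filled e_g set; the Jahn–Teller theorem predicts a tetragonal distortion (typically axial elongation) to lift the degeneracy.
[MnI(OH)5]^4-: Summing ligand charges against the −4 overall charge gives an oxidation state of +2 for manganese. Group 7 minus oxidation state 2 gives a d⁵ configuration. Hydroxide and iodide are weak-field ligands for a first-row metal, so the complex is high-spin. The d⁵ configuration leaves the e_g set evenly filled (or empty) — no strong Jahn–Teller driving force.

[MnI2(OH)4]^3-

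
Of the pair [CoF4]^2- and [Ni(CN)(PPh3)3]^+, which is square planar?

[Ni(CN)(PPh3)3]^+

For [CoF4]^2-: Summing ligand charges against the −2 overall charge gives an oxidation state of +2 for cobalt. Group 9 minus oxidation state 2 gives a d⁷ configuration. For a high-spin 3d d⁷ ion with weak-field ligands the small Δₜ gives little square-planar CFSE advantage, so four ligands adopt the sterically favoured tetrahedral geometry. → tetrahedral.
For [Ni(CN)(PPh3)3]^+: Summing ligand charges against the +1 overall charge gives an oxidation state of +2 for nickel. Nickel is a group-10 element; Ni(II) is therefore d⁸. Cyanide and triphenylphosphine are strong-field ligands (high in the spectrochemical series). A 3d d⁸ ion with strong-field ligands gains enough CFSE to favour square planar over tetrahedral. → square planar.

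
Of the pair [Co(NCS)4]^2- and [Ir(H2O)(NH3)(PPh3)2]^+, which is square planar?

For [Co(NCS)4]^2-: Summing ligand charges against the −2 overall charge gives an oxidation state of +2 for cobalt. Co sits in group 9, so the d-electron count is 9 − 2 = 7. For a high-spin 3d d⁷ ion with weak-field ligands the small Δₜ gives little square-planar CFSE advantage, so four ligands adopt the sterically favoured tetrahedral geometry. → tetrahedral.
For [Ir(H2O)(NH3)(PPh3)2]^+: Water is neutral; ammonia is neutral; triphenylphosphine is neutral; balancing the +1 overall charge requires Ir(I). Iridium is a group-9 element; Ir(I) is therefore d⁸. A 5d d⁸ ion has a large crystal-field splitting; square planar leaves the high-energy d_{x²−y²} orbital empty and maximises CFSE. → square planar.

[Ir(H2O)(NH3)(PPh3)2]^+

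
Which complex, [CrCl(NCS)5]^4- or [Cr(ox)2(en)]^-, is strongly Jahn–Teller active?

[CrCl(NCS)5]^4-: Summing ligand charges against the −4 overall charge gives an oxidation state of +2 for chromium. Chromium is a group-6 element; Cr(II) is therefore d⁴. Chloride and isothiocyanate are weak-field ligands for a first-row metal, so the complex is high-spin. The t₂g³e_g¹ (high-spin) configuration has an unevenly filled e_g set; the Jahn–Teller theorem predicts a tetragonal distortion (typically axial elongation) to lift the degeneracy.
[Cr(ox)2(en)]^-: Ligand charges: each oxalate is −2; ethylenediamine is neutral. With an overall charge of −1 the chromium centre must be in the +3 oxidation state. Group 6 minus oxidation state 3 gives a d³ configuration. The d³ configuration leaves the e_g set evenly filled (or empty) — no strong Jahn–Teller driving force.

[CrCl(NCS)5]^4-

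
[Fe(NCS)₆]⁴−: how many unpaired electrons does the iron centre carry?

4 unpaired electrons

Ligand charges: each isothiocyanate is −1. With an overall charge of −4 the iron centre must be in the +2 oxidation state.
Group 8 minus oxidation state 2 gives a d⁶ configuration.
The spin state decides the count: Isothiocyanate is a weak-field ligand for a first-row metal, so the complex is high-spin.
An octahedral high-spin d⁶ ion is t₂g⁴e_g², giving 4 unpaired electrons.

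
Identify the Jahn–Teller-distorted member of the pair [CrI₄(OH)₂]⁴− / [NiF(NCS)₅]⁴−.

[CrI₄(OH)₂]⁴−

[CrI₄(OH)₂]⁴−: Summing ligand charges against the −4 overall charge gives an oxidation state of +2 for chromium. Cr sits in group 6, so the d-electron count is 6 − 2 = 4. Hydroxide and iodide are weak-field ligands for a first-row metal, so the complex is high-spin. The t₂g³e_g¹ (high-spin) configuration has an unevenly filled e_g set; the Jahn–Teller theorem predicts a tetragonal distortion (typically axial elongation) to lift the degeneracy.
[NiF(NCS)₅]⁴−: Each fluoride is −1; each isothiocyanate is −1; balancing the −4 overall charge requires Ni(II). Nickel is a group-10 element; Ni(II) is therefore d⁸. The d⁸ configuration leaves the e_g set evenly filled (or empty) — no strong Jahn–Teller driving force.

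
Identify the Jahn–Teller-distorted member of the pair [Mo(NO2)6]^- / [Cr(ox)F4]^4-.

[Cr(ox)F4]^4-

[Mo(NO2)6]^-: Summing ligand charges against the −1 overall charge gives an oxidation state of +5 for molybdenum. Molybdenum is a group-6 element; Mo(V) is therefore d¹. The d¹ configuration leaves the e_g set evenly filled (or empty) — no strong Jahn–Teller driving force.
[Cr(ox)F4]^4-: Summing ligand charges against the −4 overall charge gives an oxidation state of +2 for chromium. Cr sits in group 6, so the d-electron count is 6 − 2 = 4. Fluoride and oxalate are weak-field ligands for a first-row metal, so the complex is high-spin. The t₂g³e_g¹ (high-spin) configuration has an unevenly filled e_g set; the Jahn–Teller theorem predicts a tetragonal distortion (typically axial elongation) to lift the degeneracy.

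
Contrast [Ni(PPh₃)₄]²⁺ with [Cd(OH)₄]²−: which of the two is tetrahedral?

[Cd(OH)₄]²−

For [Ni(PPh₃)₄]²⁺: Triphenylphosphine is neutral; balancing the +2 overall charge requires Ni(II). Group 10 minus oxidation state 2 gives a d⁸ configuration. Triphenylphosphine is a strong-field ligand (high in the spectrochemical series). A 3d d⁸ ion with strong-field ligands gains enough CFSE to favour square planar over tetrahedral. → square planar.
For [Cd(OH)₄]²−: Each hydroxide is −1; balancing the −2 overall charge requires Cd(II). Cadmium is a group-12 element; Cd(II) is therefore d¹⁰. A d¹⁰ ion has no crystal-field stabilisation preference between square planar and tetrahedral, so four ligands adopt the sterically favoured tetrahedral geometry. → tetrahedral.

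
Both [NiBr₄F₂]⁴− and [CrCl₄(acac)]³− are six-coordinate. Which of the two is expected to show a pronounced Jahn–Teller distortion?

[CrCl₄(acac)]³−

[NiBr₄F₂]⁴−: Each bromide is −1; each fluoride is −1; balancing the −4 overall charge requires Ni(II). Group 10 minus oxidation state 2 gives a d⁸ configuration. The d⁸ configuration leaves the e_g set evenly filled (or empty) — no strong Jahn–Teller driving force.
[CrCl₄(acac)]³−: Summing ligand charges against the −3 overall charge gives an oxidation state of +2 for chromium. Group 6 minus oxidation state 2 gives a d⁴ configuration. Acetylacetonate and chloride are weak-field ligands for a first-row metal, so the complex is high-spin. The t₂g³e_g¹ (high-spin) configuration has an unevenly filled e_g set; the Jahn–Teller theorem predicts a tetragonal distortion (typically axial elongation) to lift the degeneracy.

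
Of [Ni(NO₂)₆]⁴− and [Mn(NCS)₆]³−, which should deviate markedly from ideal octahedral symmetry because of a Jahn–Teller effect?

[Ni(NO₂)₆]⁴−: Ligand charges: each nitro (N-bound nitrite) is −1. With an overall charge of −4 the nickel centre must be in the +2 oxidation state. Ni sits in group 10, so the d-electron count is 10 − 2 = 8. The d⁸ configuration leaves the e_g set evenly filled (or empty) — no strong Jahn–Teller driving force.
[Mn(NCS)₆]³−: Ligand charges: each isothiocyanate is −1. With an overall charge of −3 the manganese centre must be in the +3 oxidation state. Mn sits in group 7, so the d-electron count is 7 − 3 = 4. Isothiocyanate is a weak-field ligand for a first-row metal, so the complex is high-spin. The t₂g³e_g¹ (high-spin) configuration has an unevenly filled e_g set; the Jahn–Teller theorem predicts a tetragonal distortion (typically axial elongation) to lift the degeneracy.

[Mn(NCS)₆]³−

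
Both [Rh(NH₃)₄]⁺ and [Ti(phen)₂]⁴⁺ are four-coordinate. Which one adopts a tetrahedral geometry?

For [Rh(NH₃)₄]⁺: Ligand charges: ammonia is neutral. With an overall charge of +1 the rhodium centre must be in the +1 oxidation state. Rhodium is a group-9 element; Rh(I) is therefore d⁸. A 4d d⁸ ion has a large crystal-field splitting; square planar leaves the high-energy d_{x²−y²} orbital empty and maximises CFSE. → square planar.
For [Ti(phen)₂]⁴⁺: 1,10-phenanthroline is neutral; balancing the +4 overall charge requires Ti(IV). Group 4 minus oxidation state 4 gives a d⁰ configuration. A d⁰ ion has no crystal-field stabilisation preference between square planar and tetrahedral, so four ligands adopt the sterically favoured tetrahedral geometry. → tetrahedral.

[Ti(phen)₂]⁴⁺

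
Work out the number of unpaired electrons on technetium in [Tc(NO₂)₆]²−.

3 unpaired electrons

Each nitro (N-bound nitrite) is −1; balancing the −2 overall charge requires Tc(IV).
Tc sits in group 7, so the d-electron count is 7 − 4 = 3.
In an octahedral field the d³ configuration is t₂g³e_g⁰ (only one arrangement possible), giving 3 unpaired electrons.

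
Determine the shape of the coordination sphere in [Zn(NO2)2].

linear

Each nitro (N-bound nitrite) is −1; balancing the 0 overall charge requires Zn(II).
Zinc is a group-12 element; Zn(II) is therefore d¹⁰.
Coordination number: 2.
A d¹⁰ ion with only two ligands adopts a linear arrangement (sp hybridisation; no CFSE preference).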